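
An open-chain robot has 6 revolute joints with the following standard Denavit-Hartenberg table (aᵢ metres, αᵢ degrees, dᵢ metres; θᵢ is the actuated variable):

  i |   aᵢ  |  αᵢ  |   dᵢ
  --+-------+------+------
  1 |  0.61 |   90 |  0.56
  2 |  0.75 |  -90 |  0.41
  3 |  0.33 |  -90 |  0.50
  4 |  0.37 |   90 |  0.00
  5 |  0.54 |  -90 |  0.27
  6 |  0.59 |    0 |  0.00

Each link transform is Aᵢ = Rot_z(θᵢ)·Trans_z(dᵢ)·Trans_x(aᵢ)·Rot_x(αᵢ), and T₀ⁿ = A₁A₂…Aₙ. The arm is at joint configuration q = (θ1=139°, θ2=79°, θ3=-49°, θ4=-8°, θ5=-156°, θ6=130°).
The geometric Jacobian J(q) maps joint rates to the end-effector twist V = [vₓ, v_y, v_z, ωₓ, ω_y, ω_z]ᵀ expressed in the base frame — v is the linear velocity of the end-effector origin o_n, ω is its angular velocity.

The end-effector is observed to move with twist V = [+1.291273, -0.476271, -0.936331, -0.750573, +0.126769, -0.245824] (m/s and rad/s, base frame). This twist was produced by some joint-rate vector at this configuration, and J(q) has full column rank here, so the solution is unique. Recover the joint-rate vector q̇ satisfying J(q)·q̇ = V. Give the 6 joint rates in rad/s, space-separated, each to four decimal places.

o_n = [0.2267, 0.9793, 1.6859]
J₁: ẑ×o_n = [-0.9793, 0.2267, 0.0000], ω = ẑ
J2: z=[0.6561, 0.7547, 0.0000] o=[-0.4604, 0.4002, 0.5600] → [0.8497, -0.7386, -0.1386, 0.6561, 0.7547, 0.0000]
J3: z=[0.7408, -0.6440, 0.1908] o=[-0.2994, 0.8035, 1.2962] → [-0.2845, -0.1883, 0.4691, 0.7408, -0.6440, 0.1908]
J4: z=[-0.5391, -0.4007, 0.7408] o=[0.2032, 0.6966, 1.6041] → [-0.2422, 0.0614, -0.1430, -0.5391, -0.4007, 0.7408]
J5: z=[0.6779, -0.7284, 0.0993] o=[0.3882, 0.9022, 1.8499] → [0.1119, 0.0952, -0.0654, 0.6779, -0.7284, 0.0993]
J6: z=[0.6958, 0.5921, -0.4066] o=[0.4430, 0.5194, 1.3863] → [0.3644, -0.1204, 0.4481, 0.6958, 0.5921, -0.4066]
q̇ = J⁺·V = [-0.8720, 0.7790, -0.7070, 0.4920, 0.2430, -0.9160]

-0.8720 0.7790 -0.7070 0.4920 0.2430 -0.9160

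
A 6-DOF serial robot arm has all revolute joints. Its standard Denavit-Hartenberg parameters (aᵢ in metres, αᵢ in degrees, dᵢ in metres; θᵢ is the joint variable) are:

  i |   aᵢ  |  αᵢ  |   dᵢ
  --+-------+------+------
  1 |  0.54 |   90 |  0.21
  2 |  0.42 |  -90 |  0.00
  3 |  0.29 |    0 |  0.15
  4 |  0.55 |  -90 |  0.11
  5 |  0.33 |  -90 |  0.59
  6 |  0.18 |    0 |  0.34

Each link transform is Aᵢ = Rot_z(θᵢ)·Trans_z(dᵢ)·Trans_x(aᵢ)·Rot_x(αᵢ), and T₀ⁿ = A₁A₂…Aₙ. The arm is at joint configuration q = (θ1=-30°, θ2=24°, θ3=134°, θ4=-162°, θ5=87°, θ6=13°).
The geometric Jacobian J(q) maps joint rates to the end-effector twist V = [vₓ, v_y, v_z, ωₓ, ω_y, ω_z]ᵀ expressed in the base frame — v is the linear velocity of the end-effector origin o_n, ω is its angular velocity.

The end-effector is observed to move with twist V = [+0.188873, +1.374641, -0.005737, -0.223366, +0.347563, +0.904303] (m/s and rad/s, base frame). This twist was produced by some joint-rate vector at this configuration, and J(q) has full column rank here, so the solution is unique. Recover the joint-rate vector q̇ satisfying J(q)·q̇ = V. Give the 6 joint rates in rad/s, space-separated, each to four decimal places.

o_n = [1.3939, -0.1321, 0.2491]
J₁: ẑ×o_n = [0.1321, 1.3939, -0.0000], ω = ẑ
J2: z=[-0.5000, -0.8660, 0.0000] o=[0.4677, -0.2700, 0.2100] → [-0.0339, 0.0196, 0.7332, -0.5000, -0.8660, 0.0000]
J3: z=[-0.3522, 0.2034, 0.9135] o=[0.7999, -0.4618, 0.3808] → [-0.3280, 0.4962, -0.2370, -0.3522, 0.2034, 0.9135]
J4: z=[-0.3522, 0.2034, 0.9135] o=[0.6920, -0.1587, 0.4359] → [-0.0623, 0.5754, -0.1521, -0.3522, 0.2034, 0.9135]
J5: z=[0.8129, 0.5502, 0.1910] o=[0.9084, -0.5817, 0.7339] → [-0.3526, 0.4868, 0.0984, 0.8129, 0.5502, 0.1910]
J6: z=[-0.4447, 0.7981, -0.4064] o=[1.5121, -0.3381, 0.5517] → [-0.1578, -0.0866, 0.0027, -0.4447, 0.7981, -0.4064]
q̇ = J⁺·V = [0.9320, -0.0310, -0.4730, 0.6170, -0.0230, 0.3810]

0.9320 -0.0310 -0.4730 0.6170 -0.0230 0.3810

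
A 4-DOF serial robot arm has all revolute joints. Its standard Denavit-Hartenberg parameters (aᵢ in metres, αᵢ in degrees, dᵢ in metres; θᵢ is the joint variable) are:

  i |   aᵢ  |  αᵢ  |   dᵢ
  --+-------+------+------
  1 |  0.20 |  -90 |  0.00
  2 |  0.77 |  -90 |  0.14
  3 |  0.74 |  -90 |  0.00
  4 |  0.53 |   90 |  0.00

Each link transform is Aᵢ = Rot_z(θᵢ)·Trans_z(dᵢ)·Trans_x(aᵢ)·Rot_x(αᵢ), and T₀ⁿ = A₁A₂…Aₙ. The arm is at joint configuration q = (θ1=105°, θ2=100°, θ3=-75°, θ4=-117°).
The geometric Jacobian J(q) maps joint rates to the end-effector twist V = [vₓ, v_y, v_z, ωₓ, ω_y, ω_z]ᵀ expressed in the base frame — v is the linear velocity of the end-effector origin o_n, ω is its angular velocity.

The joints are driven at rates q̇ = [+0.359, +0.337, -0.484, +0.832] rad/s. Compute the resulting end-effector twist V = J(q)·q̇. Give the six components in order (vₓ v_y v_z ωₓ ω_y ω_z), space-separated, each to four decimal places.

-0.1079 -0.7210 0.3739 -0.2048 0.2941 -0.5165

o_n = [-0.4921, -0.5679, -0.8036]
J₁: ẑ×o_n = [0.5679, -0.4921, 0.0000], ω = ẑ
J2: z=[-0.9659, -0.2588, 0.0000] o=[-0.0518, 0.1932, 0.0000] → [0.2080, -0.7762, 0.6212, -0.9659, -0.2588, 0.0000]
J3: z=[0.2549, -0.9513, 0.1736] o=[-0.1524, 0.0278, -0.7583] → [0.1465, -0.0475, -0.4750, 0.2549, -0.9513, 0.1736]
J4: z=[0.2934, -0.0950, -0.9513] o=[-0.8342, -0.1893, -0.9469] → [-0.3738, -0.3674, -0.0786, 0.2934, -0.0950, -0.9513]
V = J·q̇ = [-0.1079, -0.7210, 0.3739, -0.2048, 0.2941, -0.5165]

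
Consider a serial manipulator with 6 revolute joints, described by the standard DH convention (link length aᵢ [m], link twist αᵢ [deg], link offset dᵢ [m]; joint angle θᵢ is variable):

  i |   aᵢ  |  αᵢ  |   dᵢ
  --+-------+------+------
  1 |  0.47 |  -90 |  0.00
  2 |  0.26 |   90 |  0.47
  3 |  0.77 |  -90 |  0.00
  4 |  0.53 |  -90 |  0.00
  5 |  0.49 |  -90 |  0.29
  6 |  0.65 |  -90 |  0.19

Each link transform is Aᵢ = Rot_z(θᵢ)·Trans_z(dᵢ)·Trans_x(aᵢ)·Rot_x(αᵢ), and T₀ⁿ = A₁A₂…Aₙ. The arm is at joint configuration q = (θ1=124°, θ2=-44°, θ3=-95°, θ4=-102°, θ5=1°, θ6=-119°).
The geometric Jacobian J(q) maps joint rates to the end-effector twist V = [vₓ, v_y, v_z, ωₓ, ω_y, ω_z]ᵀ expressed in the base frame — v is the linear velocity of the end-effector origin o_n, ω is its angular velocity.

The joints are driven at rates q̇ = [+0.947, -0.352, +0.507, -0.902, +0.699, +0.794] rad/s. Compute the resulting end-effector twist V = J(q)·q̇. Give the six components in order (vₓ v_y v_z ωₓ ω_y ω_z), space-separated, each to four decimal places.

-0.5152 0.2575 0.9393 1.6881 -0.9144 0.1914

o_n = [0.9026, 0.3992, 0.5804]
J₁: ẑ×o_n = [-0.3992, 0.9026, 0.0000], ω = ẑ
J2: z=[-0.8290, -0.5592, 0.0000] o=[-0.2628, 0.3896, 0.0000] → [-0.3246, 0.4812, 0.6437, -0.8290, -0.5592, 0.0000]
J3: z=[0.3884, -0.5759, 0.7193] o=[-0.7571, 0.2819, 0.1806] → [-0.3147, 1.0385, 1.0013, 0.3884, -0.5759, 0.7193]
J4: z=[-0.3285, 0.6428, 0.6920] o=[-0.0941, 0.6708, 0.1340] → [0.4749, 0.8364, -0.5515, -0.3285, 0.6428, 0.6920]
J5: z=[0.9229, 0.3743, 0.0903] o=[0.0124, 0.3166, 0.5136] → [0.0176, 0.0187, -0.2569, 0.9229, 0.3743, 0.0903]
J6: z=[0.3249, -0.6311, -0.7044] o=[0.3813, 0.0922, 0.8848] → [0.4083, -0.2683, 0.4287, 0.3249, -0.6311, -0.7044]
V = J·q̇ = [-0.5152, 0.2575, 0.9393, 1.6881, -0.9144, 0.1914]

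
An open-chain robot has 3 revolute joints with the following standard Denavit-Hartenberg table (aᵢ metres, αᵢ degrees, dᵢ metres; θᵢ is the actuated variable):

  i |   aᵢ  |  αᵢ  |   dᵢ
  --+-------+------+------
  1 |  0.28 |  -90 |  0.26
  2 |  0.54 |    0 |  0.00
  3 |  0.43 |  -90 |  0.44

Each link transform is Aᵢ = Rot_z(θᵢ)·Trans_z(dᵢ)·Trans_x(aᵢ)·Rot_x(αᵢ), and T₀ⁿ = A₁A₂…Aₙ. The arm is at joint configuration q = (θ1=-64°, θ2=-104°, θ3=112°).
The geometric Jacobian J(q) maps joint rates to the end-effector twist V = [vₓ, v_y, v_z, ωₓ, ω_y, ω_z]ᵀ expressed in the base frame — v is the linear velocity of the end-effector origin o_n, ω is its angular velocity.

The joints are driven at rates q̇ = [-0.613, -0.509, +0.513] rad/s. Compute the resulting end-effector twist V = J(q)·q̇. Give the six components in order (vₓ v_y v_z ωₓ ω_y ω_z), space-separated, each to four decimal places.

o_n = [0.6476, -0.3241, 0.7241]
J₁: ẑ×o_n = [0.3241, 0.6476, -0.0000], ω = ẑ
J2: z=[0.8988, 0.4384, 0.0000] o=[0.1227, -0.2517, 0.2600] → [0.2035, -0.4171, -0.2952, 0.8988, 0.4384, 0.0000]
J3: z=[0.8988, 0.4384, 0.0000] o=[0.0655, -0.1342, 0.7840] → [-0.0262, 0.0538, -0.4258, 0.8988, 0.4384, 0.0000]
V = J·q̇ = [-0.3157, -0.1571, -0.0682, 0.0036, 0.0018, -0.6130]

-0.3157 -0.1571 -0.0682 0.0036 0.0018 -0.6130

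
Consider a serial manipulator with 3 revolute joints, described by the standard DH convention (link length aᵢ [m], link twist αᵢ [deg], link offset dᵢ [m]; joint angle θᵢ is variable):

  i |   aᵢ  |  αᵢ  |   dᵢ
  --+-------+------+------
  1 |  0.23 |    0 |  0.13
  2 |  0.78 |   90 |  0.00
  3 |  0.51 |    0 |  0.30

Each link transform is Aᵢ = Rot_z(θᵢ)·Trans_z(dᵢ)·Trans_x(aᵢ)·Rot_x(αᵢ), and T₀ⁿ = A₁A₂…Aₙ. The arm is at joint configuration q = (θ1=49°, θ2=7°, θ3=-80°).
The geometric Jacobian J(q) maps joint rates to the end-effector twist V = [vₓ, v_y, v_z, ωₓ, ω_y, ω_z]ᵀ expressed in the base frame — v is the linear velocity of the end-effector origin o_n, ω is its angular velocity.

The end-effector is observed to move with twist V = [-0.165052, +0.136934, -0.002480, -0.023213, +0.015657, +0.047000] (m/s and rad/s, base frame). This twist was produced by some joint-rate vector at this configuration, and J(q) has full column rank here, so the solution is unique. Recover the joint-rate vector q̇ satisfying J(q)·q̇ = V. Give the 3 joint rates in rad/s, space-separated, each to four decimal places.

o_n = [0.8853, 0.7259, -0.3723]
J₁: ẑ×o_n = [-0.7259, 0.8853, 0.0000], ω = ẑ
J2: z=[0.0000, 0.0000, 1.0000] o=[0.1509, 0.1736, 0.1300] → [-0.5523, 0.7344, 0.0000, 0.0000, 0.0000, 1.0000]
J3: z=[0.8290, -0.5592, 0.0000] o=[0.5871, 0.8202, 0.1300] → [0.2809, 0.4164, 0.0886, 0.8290, -0.5592, 0.0000]
q̇ = J⁺·V = [0.7560, -0.7090, -0.0280]

0.7560 -0.7090 -0.0280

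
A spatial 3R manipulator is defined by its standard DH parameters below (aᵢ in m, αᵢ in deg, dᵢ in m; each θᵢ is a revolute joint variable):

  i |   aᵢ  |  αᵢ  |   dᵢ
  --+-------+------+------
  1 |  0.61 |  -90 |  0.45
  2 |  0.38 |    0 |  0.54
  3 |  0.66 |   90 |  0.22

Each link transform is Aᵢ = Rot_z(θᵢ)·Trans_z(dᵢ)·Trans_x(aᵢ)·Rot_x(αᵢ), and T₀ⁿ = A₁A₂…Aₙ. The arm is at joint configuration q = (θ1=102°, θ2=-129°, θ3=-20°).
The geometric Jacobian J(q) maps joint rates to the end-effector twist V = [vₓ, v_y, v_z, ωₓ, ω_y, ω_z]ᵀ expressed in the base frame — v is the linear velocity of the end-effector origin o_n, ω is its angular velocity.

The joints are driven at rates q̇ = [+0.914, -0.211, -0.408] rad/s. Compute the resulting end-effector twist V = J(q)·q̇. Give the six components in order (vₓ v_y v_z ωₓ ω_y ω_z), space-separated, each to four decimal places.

0.3753 -0.9092 -0.4006 0.6055 0.1287 0.9140

o_n = [-0.7029, -0.3486, 1.0852]
J₁: ẑ×o_n = [0.3486, -0.7029, 0.0000], ω = ẑ
J2: z=[-0.9781, -0.2079, 0.0000] o=[-0.1268, 0.5967, 0.4500] → [-0.1321, 0.6214, 0.8049, -0.9781, -0.2079, 0.0000]
J3: z=[-0.9781, -0.2079, 0.0000] o=[-0.6053, 0.2505, 0.7453] → [-0.0707, 0.3325, 0.5657, -0.9781, -0.2079, 0.0000]
V = J·q̇ = [0.3753, -0.9092, -0.4006, 0.6055, 0.1287, 0.9140]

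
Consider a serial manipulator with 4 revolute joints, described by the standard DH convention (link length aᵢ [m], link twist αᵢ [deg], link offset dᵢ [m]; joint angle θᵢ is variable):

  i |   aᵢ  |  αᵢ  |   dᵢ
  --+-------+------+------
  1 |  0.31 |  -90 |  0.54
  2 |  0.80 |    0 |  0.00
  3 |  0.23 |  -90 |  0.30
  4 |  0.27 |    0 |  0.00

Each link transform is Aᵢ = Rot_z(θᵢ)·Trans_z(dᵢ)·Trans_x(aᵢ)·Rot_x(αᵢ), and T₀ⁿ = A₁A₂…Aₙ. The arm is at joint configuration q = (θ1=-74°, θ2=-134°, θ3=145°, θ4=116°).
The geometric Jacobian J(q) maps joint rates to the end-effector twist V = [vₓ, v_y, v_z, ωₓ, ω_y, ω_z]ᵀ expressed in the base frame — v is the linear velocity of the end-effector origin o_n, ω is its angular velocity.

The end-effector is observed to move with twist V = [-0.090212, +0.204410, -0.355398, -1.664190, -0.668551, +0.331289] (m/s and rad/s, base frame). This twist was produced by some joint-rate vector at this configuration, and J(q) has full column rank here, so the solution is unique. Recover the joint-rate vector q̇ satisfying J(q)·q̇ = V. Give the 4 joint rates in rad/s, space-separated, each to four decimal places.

-0.6150 -0.9110 -0.8730 -0.9640

o_n = [0.0176, 0.1467, 1.0942]
J₁: ẑ×o_n = [-0.1467, 0.0176, 0.0000], ω = ẑ
J2: z=[0.9613, 0.2756, 0.0000] o=[0.0854, -0.2980, 0.5400] → [0.1527, -0.5327, 0.4461, 0.9613, 0.2756, 0.0000]
J3: z=[0.9613, 0.2756, 0.0000] o=[-0.0677, 0.2362, 1.1155] → [-0.0059, 0.0205, -0.1096, 0.9613, 0.2756, 0.0000]
J4: z=[-0.0526, 0.1834, -0.9816] o=[0.2829, 0.1019, 1.0716] → [0.0481, 0.2616, 0.0463, -0.0526, 0.1834, -0.9816]
q̇ = J⁺·V = [-0.6150, -0.9110, -0.8730, -0.9640]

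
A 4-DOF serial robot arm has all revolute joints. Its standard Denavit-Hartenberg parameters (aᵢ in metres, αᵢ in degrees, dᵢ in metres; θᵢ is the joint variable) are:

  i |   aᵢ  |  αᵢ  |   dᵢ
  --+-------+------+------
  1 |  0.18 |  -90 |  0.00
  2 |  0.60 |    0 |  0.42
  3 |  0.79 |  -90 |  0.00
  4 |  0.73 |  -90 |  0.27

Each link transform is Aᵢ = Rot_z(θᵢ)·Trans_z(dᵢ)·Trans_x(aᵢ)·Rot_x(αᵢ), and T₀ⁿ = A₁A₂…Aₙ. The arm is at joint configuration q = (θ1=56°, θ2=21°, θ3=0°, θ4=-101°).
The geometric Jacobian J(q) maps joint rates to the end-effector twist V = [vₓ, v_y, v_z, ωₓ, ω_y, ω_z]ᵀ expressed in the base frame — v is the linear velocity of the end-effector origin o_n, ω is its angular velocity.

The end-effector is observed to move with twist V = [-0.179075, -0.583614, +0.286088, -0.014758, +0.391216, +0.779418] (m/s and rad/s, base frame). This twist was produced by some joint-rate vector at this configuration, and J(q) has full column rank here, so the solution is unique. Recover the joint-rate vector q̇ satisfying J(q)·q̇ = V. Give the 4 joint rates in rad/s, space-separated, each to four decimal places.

o_n = [-0.2428, 1.6726, -0.7003]
J₁: ẑ×o_n = [-1.6726, -0.2428, 0.0000], ω = ẑ
J2: z=[-0.8290, 0.5592, 0.0000] o=[0.1007, 0.1492, 0.0000] → [-0.3916, -0.5806, -1.0709, -0.8290, 0.5592, 0.0000]
J3: z=[-0.8290, 0.5592, 0.0000] o=[0.0657, 0.8485, -0.2150] → [-0.2714, -0.4023, -0.5107, -0.8290, 0.5592, 0.0000]
J4: z=[-0.2004, -0.2971, -0.9336] o=[0.4781, 1.4599, -0.4981] → [0.2586, 0.6325, -0.2568, -0.2004, -0.2971, -0.9336]
q̇ = J⁺·V = [-0.0440, -0.3170, 0.5480, -0.8820]

-0.0440 -0.3170 0.5480 -0.8820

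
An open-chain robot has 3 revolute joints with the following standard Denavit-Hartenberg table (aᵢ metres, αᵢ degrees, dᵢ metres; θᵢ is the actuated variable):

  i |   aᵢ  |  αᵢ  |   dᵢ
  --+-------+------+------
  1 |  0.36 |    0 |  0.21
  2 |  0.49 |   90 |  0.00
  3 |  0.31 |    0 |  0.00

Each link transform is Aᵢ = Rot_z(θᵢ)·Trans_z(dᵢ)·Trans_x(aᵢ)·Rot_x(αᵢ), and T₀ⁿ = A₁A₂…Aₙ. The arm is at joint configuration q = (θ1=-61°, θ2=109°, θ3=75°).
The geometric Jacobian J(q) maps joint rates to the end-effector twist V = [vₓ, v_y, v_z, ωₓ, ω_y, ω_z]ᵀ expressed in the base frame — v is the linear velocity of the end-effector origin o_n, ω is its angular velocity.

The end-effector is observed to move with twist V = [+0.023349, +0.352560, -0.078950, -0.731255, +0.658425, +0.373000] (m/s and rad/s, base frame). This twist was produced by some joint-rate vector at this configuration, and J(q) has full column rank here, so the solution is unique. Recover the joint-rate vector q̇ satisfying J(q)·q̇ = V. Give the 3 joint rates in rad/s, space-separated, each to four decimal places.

o_n = [0.5561, 0.1089, 0.5094]
J₁: ẑ×o_n = [-0.1089, 0.5561, 0.0000], ω = ẑ
J2: z=[0.0000, 0.0000, 1.0000] o=[0.1745, -0.3149, 0.2100] → [-0.4238, 0.3816, 0.0000, 0.0000, 0.0000, 1.0000]
J3: z=[0.7431, -0.6691, 0.0000] o=[0.5024, 0.0493, 0.2100] → [-0.2004, -0.2225, 0.0802, 0.7431, -0.6691, 0.0000]
q̇ = J⁺·V = [-0.0500, 0.4230, -0.9840]

-0.0500 0.4230 -0.9840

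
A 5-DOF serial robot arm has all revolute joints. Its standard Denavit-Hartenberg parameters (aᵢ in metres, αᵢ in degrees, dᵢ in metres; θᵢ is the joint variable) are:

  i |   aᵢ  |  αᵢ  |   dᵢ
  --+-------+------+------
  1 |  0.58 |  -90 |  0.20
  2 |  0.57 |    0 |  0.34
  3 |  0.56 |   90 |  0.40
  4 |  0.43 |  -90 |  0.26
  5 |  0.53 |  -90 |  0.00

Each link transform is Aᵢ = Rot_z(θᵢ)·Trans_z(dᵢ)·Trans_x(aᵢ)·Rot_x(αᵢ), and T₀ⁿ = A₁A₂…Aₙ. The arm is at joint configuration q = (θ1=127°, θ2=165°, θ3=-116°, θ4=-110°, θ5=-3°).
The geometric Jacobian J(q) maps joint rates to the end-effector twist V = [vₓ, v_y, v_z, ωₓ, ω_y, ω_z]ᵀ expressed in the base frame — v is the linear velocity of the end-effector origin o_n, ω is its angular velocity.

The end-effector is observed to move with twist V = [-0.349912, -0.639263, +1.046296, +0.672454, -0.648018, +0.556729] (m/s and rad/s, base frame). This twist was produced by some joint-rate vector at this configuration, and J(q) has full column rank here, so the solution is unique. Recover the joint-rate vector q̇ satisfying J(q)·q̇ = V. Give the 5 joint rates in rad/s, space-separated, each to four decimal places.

o_n = [-0.1110, 0.4156, 0.0662]
J₁: ẑ×o_n = [-0.4156, -0.1110, 0.0000], ω = ẑ
J2: z=[-0.7986, -0.6018, 0.0000] o=[-0.3491, 0.4632, 0.2000] → [0.0805, -0.1068, 0.1813, -0.7986, -0.6018, 0.0000]
J3: z=[-0.7986, -0.6018, 0.0000] o=[-0.2892, -0.1811, 0.0525] → [-0.0083, 0.0110, -0.3693, -0.7986, -0.6018, 0.0000]
J4: z=[-0.4542, 0.6027, 0.6561] o=[-0.8298, -0.1284, -0.3702] → [-0.0939, 0.6698, -0.6803, -0.4542, 0.6027, 0.6561]
J5: z=[-0.0979, 0.6982, -0.7092] o=[-0.5671, 0.1944, -0.0886] → [0.2650, -0.3083, -0.3401, -0.0979, 0.6982, -0.7092]
q̇ = J⁺·V = [0.8890, 0.3530, -0.6290, -0.9140, -0.3770]

0.8890 0.3530 -0.6290 -0.9140 -0.3770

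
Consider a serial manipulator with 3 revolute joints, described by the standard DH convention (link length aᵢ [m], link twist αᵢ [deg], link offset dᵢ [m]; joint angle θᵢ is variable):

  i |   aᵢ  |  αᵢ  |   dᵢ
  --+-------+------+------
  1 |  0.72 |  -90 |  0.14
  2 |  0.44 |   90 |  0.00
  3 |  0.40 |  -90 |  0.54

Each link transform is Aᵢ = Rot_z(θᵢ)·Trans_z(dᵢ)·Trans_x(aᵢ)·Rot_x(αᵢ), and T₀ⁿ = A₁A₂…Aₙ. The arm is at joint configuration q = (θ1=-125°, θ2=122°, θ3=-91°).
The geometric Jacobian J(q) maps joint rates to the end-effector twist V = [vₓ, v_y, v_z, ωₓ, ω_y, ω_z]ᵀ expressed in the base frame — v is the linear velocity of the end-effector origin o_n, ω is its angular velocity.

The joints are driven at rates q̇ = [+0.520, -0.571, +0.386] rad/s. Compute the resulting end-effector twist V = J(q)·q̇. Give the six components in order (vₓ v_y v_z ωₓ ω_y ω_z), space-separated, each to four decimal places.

0.1155 -0.6903 -0.0005 -0.6555 0.0594 0.3155

o_n = [-0.8716, -0.5476, -0.5134]
J₁: ẑ×o_n = [0.5476, -0.8716, 0.0000], ω = ẑ
J2: z=[0.8192, -0.5736, 0.0000] o=[-0.4130, -0.5898, 0.1400] → [0.3748, 0.5352, -0.2285, 0.8192, -0.5736, 0.0000]
J3: z=[-0.4864, -0.6947, -0.5299] o=[-0.2792, -0.3988, -0.2331] → [0.1158, 0.1776, -0.3392, -0.4864, -0.6947, -0.5299]
V = J·q̇ = [0.1155, -0.6903, -0.0005, -0.6555, 0.0594, 0.3155]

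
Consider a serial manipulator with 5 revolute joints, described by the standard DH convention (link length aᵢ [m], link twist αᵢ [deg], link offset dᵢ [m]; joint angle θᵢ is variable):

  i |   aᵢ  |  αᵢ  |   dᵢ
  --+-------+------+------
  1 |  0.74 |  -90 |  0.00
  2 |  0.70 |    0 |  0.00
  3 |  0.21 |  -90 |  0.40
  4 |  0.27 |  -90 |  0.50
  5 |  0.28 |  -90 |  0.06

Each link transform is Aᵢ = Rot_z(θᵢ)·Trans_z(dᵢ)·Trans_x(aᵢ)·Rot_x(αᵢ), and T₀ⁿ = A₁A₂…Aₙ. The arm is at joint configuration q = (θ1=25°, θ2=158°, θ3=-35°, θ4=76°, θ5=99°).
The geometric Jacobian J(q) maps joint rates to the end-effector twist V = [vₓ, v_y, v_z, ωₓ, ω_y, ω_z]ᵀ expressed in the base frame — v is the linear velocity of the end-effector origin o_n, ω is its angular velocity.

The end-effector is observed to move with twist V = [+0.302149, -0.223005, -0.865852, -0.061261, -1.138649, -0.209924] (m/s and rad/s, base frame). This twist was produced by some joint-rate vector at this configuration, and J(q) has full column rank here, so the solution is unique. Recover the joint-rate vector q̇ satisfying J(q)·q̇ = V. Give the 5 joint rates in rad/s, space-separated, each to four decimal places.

o_n = [-0.2595, 0.0622, -0.3137]
J₁: ẑ×o_n = [-0.0622, -0.2595, 0.0000], ω = ẑ
J2: z=[-0.4226, 0.9063, 0.0000] o=[0.6707, 0.3127, 0.0000] → [-0.2843, -0.1326, 0.9489, -0.4226, 0.9063, 0.0000]
J3: z=[-0.4226, 0.9063, 0.0000] o=[0.0824, 0.0384, -0.2622] → [-0.0467, -0.0218, 0.2999, -0.4226, 0.9063, 0.0000]
J4: z=[-0.7601, -0.3544, 0.5446] o=[-0.1903, 0.3526, -0.4383] → [0.1140, 0.0570, 0.1962, -0.7601, -0.3544, 0.5446]
J5: z=[0.5812, 0.0041, 0.8138] o=[-0.4918, -0.0771, -0.2208] → [-0.1137, 0.2431, 0.0800, 0.5812, 0.0041, 0.8138]
q̇ = J⁺·V = [0.4550, -0.6900, -0.5280, 0.0880, -0.8760]

0.4550 -0.6900 -0.5280 0.0880 -0.8760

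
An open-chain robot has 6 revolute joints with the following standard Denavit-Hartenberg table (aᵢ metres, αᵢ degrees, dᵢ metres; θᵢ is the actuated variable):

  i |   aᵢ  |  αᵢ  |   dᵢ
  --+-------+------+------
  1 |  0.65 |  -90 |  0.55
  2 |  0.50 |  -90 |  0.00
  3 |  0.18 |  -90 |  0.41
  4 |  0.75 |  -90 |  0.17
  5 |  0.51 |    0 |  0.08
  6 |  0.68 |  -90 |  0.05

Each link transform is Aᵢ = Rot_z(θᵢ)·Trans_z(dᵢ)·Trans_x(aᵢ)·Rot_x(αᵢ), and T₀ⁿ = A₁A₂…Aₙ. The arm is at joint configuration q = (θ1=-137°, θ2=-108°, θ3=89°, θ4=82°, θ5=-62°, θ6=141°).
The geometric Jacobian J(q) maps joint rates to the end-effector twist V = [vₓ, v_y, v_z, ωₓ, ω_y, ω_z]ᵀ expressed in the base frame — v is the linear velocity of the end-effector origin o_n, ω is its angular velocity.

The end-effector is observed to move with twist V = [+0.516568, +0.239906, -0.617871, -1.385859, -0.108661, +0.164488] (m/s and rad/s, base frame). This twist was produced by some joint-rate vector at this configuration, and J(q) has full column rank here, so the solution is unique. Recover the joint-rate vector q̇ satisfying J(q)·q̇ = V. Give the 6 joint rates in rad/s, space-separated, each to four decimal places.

0.1020 -0.3290 0.9790 0.2860 0.4080 -0.9450

o_n = [0.0068, 0.2882, 0.8525]
J₁: ẑ×o_n = [-0.2882, 0.0068, 0.0000], ω = ẑ
J2: z=[0.6820, -0.7314, 0.0000] o=[-0.4754, -0.4433, 0.5500] → [-0.2212, -0.2063, 0.8515, 0.6820, -0.7314, 0.0000]
J3: z=[-0.6956, -0.6486, 0.3090] o=[-0.3624, -0.3379, 1.0255] → [-0.0812, -0.0063, -0.1961, -0.6956, -0.6486, 0.3090]
J4: z=[-0.2379, -0.1980, -0.9509] o=[-0.7696, -0.4716, 1.1552] → [0.7824, -0.8103, -0.0270, -0.2379, -0.1980, -0.9509]
J5: z=[0.7682, -0.6375, -0.0594] o=[-0.3642, 0.0532, 0.7658] → [-0.0413, -0.0886, 0.4170, 0.7682, -0.6375, -0.0594]
J6: z=[0.7682, -0.6375, -0.0594] o=[-0.2675, 0.0914, 0.2601] → [-0.3659, -0.4713, 0.3261, 0.7682, -0.6375, -0.0594]
q̇ = J⁺·V = [0.1020, -0.3290, 0.9790, 0.2860, 0.4080, -0.9450]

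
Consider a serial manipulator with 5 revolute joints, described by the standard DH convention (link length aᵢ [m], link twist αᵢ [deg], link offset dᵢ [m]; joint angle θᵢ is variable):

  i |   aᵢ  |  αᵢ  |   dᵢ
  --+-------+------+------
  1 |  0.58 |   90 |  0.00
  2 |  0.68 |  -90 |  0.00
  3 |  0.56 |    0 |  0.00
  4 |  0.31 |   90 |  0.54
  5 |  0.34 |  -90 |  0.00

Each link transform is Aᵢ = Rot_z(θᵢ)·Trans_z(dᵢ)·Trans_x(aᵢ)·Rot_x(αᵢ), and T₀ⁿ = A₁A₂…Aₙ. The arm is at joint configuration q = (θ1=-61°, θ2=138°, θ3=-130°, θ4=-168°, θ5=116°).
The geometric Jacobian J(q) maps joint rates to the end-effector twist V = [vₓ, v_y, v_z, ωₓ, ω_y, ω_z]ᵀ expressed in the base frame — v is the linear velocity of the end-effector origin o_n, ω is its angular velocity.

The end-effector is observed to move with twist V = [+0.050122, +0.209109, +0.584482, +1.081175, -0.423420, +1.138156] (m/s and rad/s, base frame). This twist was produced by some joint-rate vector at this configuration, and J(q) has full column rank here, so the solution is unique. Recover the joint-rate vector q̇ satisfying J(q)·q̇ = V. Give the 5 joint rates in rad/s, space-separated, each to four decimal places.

0.0220 -0.7840 -0.7900 -0.6380 0.0930

o_n = [-0.3866, 0.1056, -0.3637]
J₁: ẑ×o_n = [-0.1056, -0.3866, 0.0000], ω = ẑ
J2: z=[-0.8746, -0.4848, 0.0000] o=[0.2812, -0.5073, 0.0000] → [0.1763, -0.3181, -0.8598, -0.8746, -0.4848, 0.0000]
J3: z=[-0.3244, 0.5852, -0.7431] o=[0.0362, -0.0653, 0.4550] → [-0.3521, 0.0486, 0.1920, -0.3244, 0.5852, -0.7431]
J4: z=[-0.3244, 0.5852, -0.7431] o=[-0.2093, -0.5072, 0.2141] → [0.1173, -0.0557, -0.0951, -0.3244, 0.5852, -0.7431]
J5: z=[-0.7287, 0.3463, 0.5908] o=[-0.1975, 0.0361, -0.0898] → [-0.1360, -0.3113, 0.0148, -0.7287, 0.3463, 0.5908]
q̇ = J⁺·V = [0.0220, -0.7840, -0.7900, -0.6380, 0.0930]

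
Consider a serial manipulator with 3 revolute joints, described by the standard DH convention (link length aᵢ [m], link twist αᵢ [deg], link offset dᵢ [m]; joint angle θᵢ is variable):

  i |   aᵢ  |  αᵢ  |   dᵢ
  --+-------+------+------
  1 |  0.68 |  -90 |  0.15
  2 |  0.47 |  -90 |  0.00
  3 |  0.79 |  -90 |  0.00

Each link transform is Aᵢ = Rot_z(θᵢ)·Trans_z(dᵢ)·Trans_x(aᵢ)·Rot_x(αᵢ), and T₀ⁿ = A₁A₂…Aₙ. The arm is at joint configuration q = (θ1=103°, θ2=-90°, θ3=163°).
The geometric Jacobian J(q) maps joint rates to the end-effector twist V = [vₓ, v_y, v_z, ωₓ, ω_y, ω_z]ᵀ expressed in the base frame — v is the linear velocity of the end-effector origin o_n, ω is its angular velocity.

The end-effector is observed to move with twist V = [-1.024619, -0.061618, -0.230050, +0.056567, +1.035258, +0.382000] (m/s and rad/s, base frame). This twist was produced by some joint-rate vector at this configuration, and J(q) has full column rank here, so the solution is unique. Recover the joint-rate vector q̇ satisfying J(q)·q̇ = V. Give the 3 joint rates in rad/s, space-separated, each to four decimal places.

o_n = [0.0721, 0.7145, -0.1355]
J₁: ẑ×o_n = [-0.7145, 0.0721, 0.0000], ω = ẑ
J2: z=[-0.9744, -0.2250, 0.0000] o=[-0.1530, 0.6626, 0.1500] → [0.0642, -0.2782, 0.0000, -0.9744, -0.2250, 0.0000]
J3: z=[-0.2250, 0.9744, -0.0000] o=[-0.1530, 0.6626, 0.6200] → [-0.7361, -0.1699, -0.2310, -0.2250, 0.9744, -0.0000]
q̇ = J⁺·V = [0.3820, -0.2880, 0.9960]

0.3820 -0.2880 0.9960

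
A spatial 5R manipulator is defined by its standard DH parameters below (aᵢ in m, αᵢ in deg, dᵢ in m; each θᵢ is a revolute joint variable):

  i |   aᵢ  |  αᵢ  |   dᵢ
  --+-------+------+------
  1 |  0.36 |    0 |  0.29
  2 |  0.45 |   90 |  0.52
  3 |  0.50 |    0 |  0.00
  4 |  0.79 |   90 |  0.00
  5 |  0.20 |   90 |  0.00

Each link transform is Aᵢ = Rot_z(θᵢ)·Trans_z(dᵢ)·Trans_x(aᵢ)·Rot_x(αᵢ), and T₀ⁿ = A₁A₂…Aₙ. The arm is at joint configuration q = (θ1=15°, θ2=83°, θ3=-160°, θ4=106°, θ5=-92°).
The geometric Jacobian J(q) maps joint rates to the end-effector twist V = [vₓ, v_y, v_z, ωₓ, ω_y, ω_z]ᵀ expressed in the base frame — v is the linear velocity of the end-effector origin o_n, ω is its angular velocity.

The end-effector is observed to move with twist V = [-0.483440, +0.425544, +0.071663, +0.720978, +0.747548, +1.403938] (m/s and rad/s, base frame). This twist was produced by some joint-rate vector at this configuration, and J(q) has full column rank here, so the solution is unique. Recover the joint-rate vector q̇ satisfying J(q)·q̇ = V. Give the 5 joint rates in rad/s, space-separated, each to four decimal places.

0.2620 0.6770 0.9210 -0.1030 -0.7910

o_n = [0.0885, 0.5015, 0.0055]
J₁: ẑ×o_n = [-0.5015, 0.0885, 0.0000], ω = ẑ
J2: z=[0.0000, 0.0000, 1.0000] o=[0.3477, 0.0932, 0.2900] → [-0.4083, -0.2592, 0.0000, 0.0000, 0.0000, 1.0000]
J3: z=[0.9903, 0.1392, 0.0000] o=[0.2851, 0.5388, 0.8100] → [-0.1120, 0.7967, -0.0096, 0.9903, 0.1392, 0.0000]
J4: z=[0.9903, 0.1392, 0.0000] o=[0.3505, 0.0735, 0.6390] → [-0.0882, 0.6273, 0.4602, 0.9903, 0.1392, 0.0000]
J5: z=[0.1126, -0.8011, -0.5878] o=[0.2859, 0.5334, -0.0001] → [-0.0233, 0.1154, -0.1617, 0.1126, -0.8011, -0.5878]
q̇ = J⁺·V = [0.2620, 0.6770, 0.9210, -0.1030, -0.7910]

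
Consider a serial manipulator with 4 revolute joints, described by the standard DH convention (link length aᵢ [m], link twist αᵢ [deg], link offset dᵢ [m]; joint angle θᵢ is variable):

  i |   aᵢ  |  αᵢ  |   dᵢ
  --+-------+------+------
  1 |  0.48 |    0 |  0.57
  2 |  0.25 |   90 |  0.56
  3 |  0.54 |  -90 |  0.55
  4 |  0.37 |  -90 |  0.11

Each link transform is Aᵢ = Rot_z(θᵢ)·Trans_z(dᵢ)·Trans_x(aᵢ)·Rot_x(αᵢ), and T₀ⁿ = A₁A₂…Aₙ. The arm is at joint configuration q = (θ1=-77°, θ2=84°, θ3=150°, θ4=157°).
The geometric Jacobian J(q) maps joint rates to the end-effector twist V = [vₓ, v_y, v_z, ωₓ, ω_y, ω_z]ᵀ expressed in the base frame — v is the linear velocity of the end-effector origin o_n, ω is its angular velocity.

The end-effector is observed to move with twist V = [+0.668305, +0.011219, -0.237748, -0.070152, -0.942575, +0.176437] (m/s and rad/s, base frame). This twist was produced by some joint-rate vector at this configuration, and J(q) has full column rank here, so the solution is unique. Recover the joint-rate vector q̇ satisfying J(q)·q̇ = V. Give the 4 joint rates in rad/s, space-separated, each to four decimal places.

o_n = [0.1795, -0.8674, 1.1344]
J₁: ẑ×o_n = [0.8674, 0.1795, -0.0000], ω = ẑ
J2: z=[0.0000, 0.0000, 1.0000] o=[0.1080, -0.4677, 0.5700] → [0.3997, 0.0715, -0.0000, 0.0000, 0.0000, 1.0000]
J3: z=[0.1219, -0.9925, 0.0000] o=[0.3561, -0.4372, 1.1300] → [-0.0044, -0.0005, -0.2277, 0.1219, -0.9925, 0.0000]
J4: z=[-0.4963, -0.0609, -0.8660] o=[-0.0410, -1.0401, 1.4000] → [0.1658, -0.3228, -0.0723, -0.4963, -0.0609, -0.8660]
q̇ = J⁺·V = [0.8830, -0.3870, 0.9270, 0.3690]

0.8830 -0.3870 0.9270 0.3690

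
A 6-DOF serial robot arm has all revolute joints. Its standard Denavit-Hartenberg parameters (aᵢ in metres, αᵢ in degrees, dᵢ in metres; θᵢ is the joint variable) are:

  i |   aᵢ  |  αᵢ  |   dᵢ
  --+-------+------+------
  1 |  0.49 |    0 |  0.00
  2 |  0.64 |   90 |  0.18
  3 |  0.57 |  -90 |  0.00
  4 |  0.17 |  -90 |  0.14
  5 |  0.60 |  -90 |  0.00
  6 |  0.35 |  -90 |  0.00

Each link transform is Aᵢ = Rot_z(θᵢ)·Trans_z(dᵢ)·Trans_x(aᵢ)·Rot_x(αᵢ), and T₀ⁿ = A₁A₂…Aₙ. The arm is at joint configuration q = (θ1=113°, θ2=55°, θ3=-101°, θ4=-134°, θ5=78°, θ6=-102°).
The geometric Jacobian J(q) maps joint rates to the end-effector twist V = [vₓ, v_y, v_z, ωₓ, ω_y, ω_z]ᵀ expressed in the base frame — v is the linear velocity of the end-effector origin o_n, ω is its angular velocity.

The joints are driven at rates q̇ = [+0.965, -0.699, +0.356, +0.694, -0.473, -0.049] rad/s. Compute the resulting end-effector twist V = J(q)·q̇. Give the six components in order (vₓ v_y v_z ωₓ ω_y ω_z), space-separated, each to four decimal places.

o_n = [-0.2494, 0.9121, -0.3589]
J₁: ẑ×o_n = [-0.9121, -0.2494, 0.0000], ω = ẑ
J2: z=[0.0000, 0.0000, 1.0000] o=[-0.1915, 0.4510, 0.0000] → [-0.4611, -0.0579, 0.0000, 0.0000, 0.0000, 1.0000]
J3: z=[0.2079, 0.9781, 0.0000] o=[-0.8175, 0.5841, 0.1800] → [-0.5271, 0.1120, -0.4875, 0.2079, 0.9781, 0.0000]
J4: z=[-0.9602, 0.2041, -0.1908] o=[-0.7111, 0.5615, -0.3795] → [0.0711, -0.0683, -0.4309, -0.9602, 0.2041, -0.1908]
J5: z=[0.2787, 0.6509, -0.7061] o=[-0.8421, 0.7144, -0.2903] → [0.0950, -0.3994, -0.3307, 0.2787, 0.6509, -0.7061]
J6: z=[0.1802, -0.7576, -0.6273] o=[-0.2761, 0.6858, -0.0933] → [0.3432, 0.0311, 0.0610, 0.1802, -0.7576, -0.6273]
V = J·q̇ = [-0.7580, -0.0203, -0.3191, -0.7330, 0.2191, 0.4983]

-0.7580 -0.0203 -0.3191 -0.7330 0.2191 0.4983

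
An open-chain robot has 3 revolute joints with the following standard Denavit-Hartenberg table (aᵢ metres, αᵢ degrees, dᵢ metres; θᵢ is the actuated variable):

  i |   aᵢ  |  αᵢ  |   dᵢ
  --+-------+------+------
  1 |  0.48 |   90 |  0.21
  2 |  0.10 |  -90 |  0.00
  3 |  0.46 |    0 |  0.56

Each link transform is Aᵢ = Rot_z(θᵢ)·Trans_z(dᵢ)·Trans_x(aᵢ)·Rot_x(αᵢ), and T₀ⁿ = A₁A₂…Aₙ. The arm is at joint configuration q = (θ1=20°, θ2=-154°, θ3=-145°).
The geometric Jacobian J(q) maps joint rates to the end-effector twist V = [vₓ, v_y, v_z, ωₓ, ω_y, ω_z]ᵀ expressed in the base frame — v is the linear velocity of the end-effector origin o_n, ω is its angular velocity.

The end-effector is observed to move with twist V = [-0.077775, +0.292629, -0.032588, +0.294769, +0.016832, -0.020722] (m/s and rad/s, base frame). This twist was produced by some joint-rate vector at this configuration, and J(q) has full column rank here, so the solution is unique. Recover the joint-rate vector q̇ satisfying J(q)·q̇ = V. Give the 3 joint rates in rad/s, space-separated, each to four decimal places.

0.5590 0.0850 0.6450

o_n = [1.0058, 0.0853, -0.1720]
J₁: ẑ×o_n = [-0.0853, 1.0058, 0.0000], ω = ẑ
J2: z=[0.3420, -0.9397, 0.0000] o=[0.4511, 0.1642, 0.2100] → [0.3589, 0.1306, 0.4943, 0.3420, -0.9397, 0.0000]
J3: z=[0.4119, 0.1499, -0.8988] o=[0.3666, 0.1334, 0.1662] → [-0.0940, -0.4352, -0.1157, 0.4119, 0.1499, -0.8988]
q̇ = J⁺·V = [0.5590, 0.0850, 0.6450]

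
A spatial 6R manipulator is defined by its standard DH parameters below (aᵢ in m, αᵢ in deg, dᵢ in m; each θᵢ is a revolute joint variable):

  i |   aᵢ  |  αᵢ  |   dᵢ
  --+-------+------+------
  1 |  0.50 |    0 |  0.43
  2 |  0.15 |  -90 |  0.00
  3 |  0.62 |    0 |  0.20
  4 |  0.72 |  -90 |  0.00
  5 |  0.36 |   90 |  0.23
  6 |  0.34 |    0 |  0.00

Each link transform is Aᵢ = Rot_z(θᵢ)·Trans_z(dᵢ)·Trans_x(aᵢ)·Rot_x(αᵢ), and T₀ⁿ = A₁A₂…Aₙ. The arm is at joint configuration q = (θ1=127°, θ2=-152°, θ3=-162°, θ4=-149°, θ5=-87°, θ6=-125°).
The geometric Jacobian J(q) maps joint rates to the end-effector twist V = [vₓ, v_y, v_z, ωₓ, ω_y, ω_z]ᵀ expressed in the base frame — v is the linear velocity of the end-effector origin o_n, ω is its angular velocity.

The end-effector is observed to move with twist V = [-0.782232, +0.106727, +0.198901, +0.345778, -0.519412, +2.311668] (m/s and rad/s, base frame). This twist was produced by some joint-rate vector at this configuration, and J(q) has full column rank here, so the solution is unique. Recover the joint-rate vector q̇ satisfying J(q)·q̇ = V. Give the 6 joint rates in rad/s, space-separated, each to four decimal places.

0.9090 0.7780 -0.1470 -0.1840 -0.8120 0.1220

o_n = [-0.0788, 0.6982, 0.1035]
J₁: ẑ×o_n = [-0.6982, -0.0788, 0.0000], ω = ẑ
J2: z=[0.0000, 0.0000, 1.0000] o=[-0.3009, 0.3993, 0.4300] → [-0.2989, 0.2221, 0.0000, 0.0000, 0.0000, 1.0000]
J3: z=[0.4226, 0.9063, 0.0000] o=[-0.1650, 0.3359, 0.4300] → [-0.2959, 0.1380, 0.0750, 0.4226, 0.9063, 0.0000]
J4: z=[0.4226, 0.9063, 0.0000] o=[-0.6148, 0.7664, 0.6216] → [-0.4695, 0.2190, -0.5146, 0.4226, 0.9063, 0.0000]
J5: z=[-0.6840, 0.3190, -0.6561] o=[-0.1867, 0.5668, 0.0782] → [0.0943, -0.0535, -0.1243, -0.6840, 0.3190, -0.6561]
J6: z=[-0.5717, 0.3243, 0.7537] o=[-0.1809, 0.9607, -0.0869] → [0.2596, 0.1858, 0.1169, -0.5717, 0.3243, 0.7537]
q̇ = J⁺·V = [0.9090, 0.7780, -0.1470, -0.1840, -0.8120, 0.1220]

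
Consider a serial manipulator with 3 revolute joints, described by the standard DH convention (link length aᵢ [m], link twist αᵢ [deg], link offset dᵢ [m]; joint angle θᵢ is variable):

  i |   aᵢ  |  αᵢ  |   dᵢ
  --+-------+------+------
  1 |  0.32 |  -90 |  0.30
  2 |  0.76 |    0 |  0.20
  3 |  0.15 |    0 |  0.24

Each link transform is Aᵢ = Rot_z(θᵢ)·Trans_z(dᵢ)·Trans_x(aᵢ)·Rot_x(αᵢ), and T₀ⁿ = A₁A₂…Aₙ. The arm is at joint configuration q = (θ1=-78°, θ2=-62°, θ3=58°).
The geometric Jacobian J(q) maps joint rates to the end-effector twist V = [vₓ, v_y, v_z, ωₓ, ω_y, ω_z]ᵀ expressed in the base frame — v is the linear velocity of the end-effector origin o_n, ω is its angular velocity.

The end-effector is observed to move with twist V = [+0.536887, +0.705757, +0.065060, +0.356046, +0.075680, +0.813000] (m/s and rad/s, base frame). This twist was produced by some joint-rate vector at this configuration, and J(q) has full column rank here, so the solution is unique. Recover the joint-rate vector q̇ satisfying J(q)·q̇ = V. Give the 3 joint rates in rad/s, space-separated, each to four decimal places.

o_n = [0.6022, -0.7169, 0.9815]
J₁: ẑ×o_n = [0.7169, 0.6022, -0.0000], ω = ẑ
J2: z=[0.9781, 0.2079, 0.0000] o=[0.0665, -0.3130, 0.3000] → [0.1417, -0.6666, -0.5064, 0.9781, 0.2079, 0.0000]
J3: z=[0.9781, 0.2079, 0.0000] o=[0.3363, -0.6204, 0.9710] → [0.0022, -0.0102, -0.1496, 0.9781, 0.2079, 0.0000]
q̇ = J⁺·V = [0.8130, -0.3350, 0.6990]

0.8130 -0.3350 0.6990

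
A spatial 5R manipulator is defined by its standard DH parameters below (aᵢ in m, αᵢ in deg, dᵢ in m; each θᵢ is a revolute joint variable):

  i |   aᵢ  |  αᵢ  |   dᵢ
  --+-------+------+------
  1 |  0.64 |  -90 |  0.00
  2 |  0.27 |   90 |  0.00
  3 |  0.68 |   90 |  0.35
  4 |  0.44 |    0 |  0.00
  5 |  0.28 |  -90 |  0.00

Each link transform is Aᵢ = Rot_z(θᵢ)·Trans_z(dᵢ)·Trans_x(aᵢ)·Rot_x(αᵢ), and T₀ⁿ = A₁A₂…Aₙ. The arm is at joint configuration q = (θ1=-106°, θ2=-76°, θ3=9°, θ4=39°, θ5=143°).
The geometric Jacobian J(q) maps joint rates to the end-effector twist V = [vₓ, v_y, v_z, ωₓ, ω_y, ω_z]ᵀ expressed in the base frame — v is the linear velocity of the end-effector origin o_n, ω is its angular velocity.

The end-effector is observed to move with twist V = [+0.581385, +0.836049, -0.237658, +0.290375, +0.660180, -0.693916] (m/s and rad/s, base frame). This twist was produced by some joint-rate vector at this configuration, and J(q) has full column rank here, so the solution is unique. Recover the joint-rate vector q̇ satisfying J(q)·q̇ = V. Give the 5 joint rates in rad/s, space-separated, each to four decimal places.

o_n = [0.0334, -0.3048, 1.1225]
J₁: ẑ×o_n = [0.3048, 0.0334, -0.0000], ω = ẑ
J2: z=[0.9613, -0.2756, 0.0000] o=[-0.1764, -0.6152, 0.0000] → [-0.3094, -1.0790, 0.3562, 0.9613, -0.2756, 0.0000]
J3: z=[0.2674, 0.9327, 0.2419] o=[-0.1944, -0.6780, 0.2620] → [0.7123, -0.1750, -0.1126, 0.2674, 0.9327, 0.2419]
J4: z=[-0.9599, 0.2359, 0.1518] o=[-0.0433, -0.5371, 0.9983] → [-0.0060, 0.1308, -0.2410, -0.9599, 0.2359, 0.1518]
J5: z=[-0.9599, 0.2359, 0.1518] o=[0.0596, -0.3721, 1.3930] → [-0.0740, -0.2637, -0.0583, -0.9599, 0.2359, 0.1518]
q̇ = J⁺·V = [-0.7170, -0.8530, 0.6990, -0.4860, -0.4760]

-0.7170 -0.8530 0.6990 -0.4860 -0.4760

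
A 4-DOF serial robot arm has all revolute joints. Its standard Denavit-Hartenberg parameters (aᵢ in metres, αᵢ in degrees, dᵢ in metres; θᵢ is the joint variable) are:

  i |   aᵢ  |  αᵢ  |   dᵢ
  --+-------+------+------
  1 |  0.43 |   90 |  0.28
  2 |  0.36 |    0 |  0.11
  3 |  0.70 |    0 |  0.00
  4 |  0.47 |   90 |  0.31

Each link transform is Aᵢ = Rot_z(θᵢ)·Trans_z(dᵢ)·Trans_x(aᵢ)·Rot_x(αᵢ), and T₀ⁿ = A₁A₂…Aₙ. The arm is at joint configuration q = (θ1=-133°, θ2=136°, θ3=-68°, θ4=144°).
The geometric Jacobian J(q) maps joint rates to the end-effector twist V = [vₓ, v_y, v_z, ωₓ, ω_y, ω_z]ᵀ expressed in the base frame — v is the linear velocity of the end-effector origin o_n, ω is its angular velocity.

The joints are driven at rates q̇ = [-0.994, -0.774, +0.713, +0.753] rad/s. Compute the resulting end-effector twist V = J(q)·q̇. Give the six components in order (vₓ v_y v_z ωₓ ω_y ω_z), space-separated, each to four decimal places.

-0.0170 0.0323 -0.0914 -0.5061 0.4719 -0.9940

o_n = [-0.3308, 0.2611, 0.9300]
J₁: ẑ×o_n = [-0.2611, -0.3308, 0.0000], ω = ẑ
J2: z=[-0.7314, 0.6820, 0.0000] o=[-0.2933, -0.3145, 0.2800] → [0.4433, 0.4754, -0.3953, -0.7314, 0.6820, 0.0000]
J3: z=[-0.7314, 0.6820, 0.0000] o=[-0.1971, -0.0501, 0.5301] → [0.2728, 0.2925, -0.1364, -0.7314, 0.6820, 0.0000]
J4: z=[-0.7314, 0.6820, 0.0000] o=[-0.3759, -0.2418, 1.1791] → [-0.1699, -0.1822, -0.3986, -0.7314, 0.6820, 0.0000]
V = J·q̇ = [-0.0170, 0.0323, -0.0914, -0.5061, 0.4719, -0.9940]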